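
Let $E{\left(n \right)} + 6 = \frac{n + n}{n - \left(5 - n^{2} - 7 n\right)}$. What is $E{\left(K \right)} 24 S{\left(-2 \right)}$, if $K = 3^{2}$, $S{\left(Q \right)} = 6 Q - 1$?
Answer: $\frac{67860}{37} \approx 1834.1$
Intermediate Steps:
$S{\left(Q \right)} = -1 + 6 Q$
$K = 9$
$E{\left(n \right)} = -6 + \frac{2 n}{-5 + n^{2} + 8 n}$ ($E{\left(n \right)} = -6 + \frac{n + n}{n - \left(5 - n^{2} - 7 n\right)} = -6 + \frac{2 n}{n + \left(-5 + n^{2} + 7 n\right)} = -6 + \frac{2 n}{-5 + n^{2} + 8 n}$)
$E{\left(K \right)} 24 S{\left(-2 \right)} = \frac{2 \left(15 - 207 - 3 \cdot 9^{2}\right)}{-5 + 9^{2} + 8 \cdot 9} \cdot 24 \left(-1 + 6 \left(-2\right)\right) = \frac{2 \left(15 - 207 - 243\right)}{-5 + 81 + 72} \cdot 24 \left(-1 - 12\right) = \frac{2 \left(15 - 207 - 243\right)}{148} \cdot 24 \left(-13\right) = 2 \cdot \frac{1}{148} \left(-435\right) 24 \left(-13\right) = \left(- \frac{435}{74}\right) 24 \left(-13\right) = \left(- \frac{5220}{37}\right) \left(-13\right) = \frac{67860}{37}$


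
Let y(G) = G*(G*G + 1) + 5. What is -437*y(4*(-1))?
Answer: 27531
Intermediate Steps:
y(G) = 5 + G*(1 + G**2) (y(G) = G*(G**2 + 1) + 5 = G*(1 + G**2) + 5 = 5 + G*(1 + G**2))
-437*y(4*(-1)) = -437*(5 + 4*(-1) + (4*(-1))**3) = -437*(5 - 4 + (-4)**3) = -437*(5 - 4 - 64) = -437*(-63) = 27531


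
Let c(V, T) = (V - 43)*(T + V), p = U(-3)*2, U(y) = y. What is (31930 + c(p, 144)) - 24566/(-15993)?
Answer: 402536390/15993 ≈ 25170.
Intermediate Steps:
p = -6 (p = -3*2 = -6)
c(V, T) = (-43 + V)*(T + V)
(31930 + c(p, 144)) - 24566/(-15993) = (31930 + ((-6)² - 43*144 - 43*(-6) + 144*(-6))) - 24566/(-15993) = (31930 + (36 - 6192 + 258 - 864)) - 24566*(-1/15993) = (31930 - 6762) + 24566/15993 = 25168 + 24566/15993 = 402536390/15993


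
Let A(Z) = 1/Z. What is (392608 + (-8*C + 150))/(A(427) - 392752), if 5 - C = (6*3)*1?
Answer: -55917358/55901701 ≈ -1.0003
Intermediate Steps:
C = -13 (C = 5 - 6*3 = 5 - 18 = -13)
(392608 + (-8*C + 150))/(A(427) - 392752) = (392608 + (-8*(-13) + 150))/(1/427 - 392752) = (392608 + (104 + 150))/(1/427 - 392752) = (392608 + 254)/(-167705103/427) = 392862*(-427/167705103) = -55917358/55901701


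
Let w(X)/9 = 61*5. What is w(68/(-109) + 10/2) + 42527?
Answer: 45272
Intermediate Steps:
w(X) = 2745 (w(X) = 9*(61*5) = 9*305 = 2745)
w(68/(-109) + 10/2) + 42527 = 2745 + 42527 = 45272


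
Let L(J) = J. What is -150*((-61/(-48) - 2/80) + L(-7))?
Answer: 6905/8 ≈ 863.13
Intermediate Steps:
-150*((-61/(-48) - 2/80) + L(-7)) = -150*((-61/(-48) - 2/80) - 7) = -150*((-61*(-1/48) - 2*1/80) - 7) = -150*((61/48 - 1/40) - 7) = -150*(299/240 - 7) = -150*(-1381/240) = 6905/8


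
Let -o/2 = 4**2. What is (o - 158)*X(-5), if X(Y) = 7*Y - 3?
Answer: 7220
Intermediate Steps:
X(Y) = -3 + 7*Y
o = -32 (o = -2*4**2 = -2*16 = -32)
(o - 158)*X(-5) = (-32 - 158)*(-3 + 7*(-5)) = -190*(-3 - 35) = -190*(-38) = 7220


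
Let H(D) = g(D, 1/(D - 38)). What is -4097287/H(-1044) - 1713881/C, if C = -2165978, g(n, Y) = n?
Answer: 4438211396725/1130640516 ≈ 3925.4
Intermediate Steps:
H(D) = D
-4097287/H(-1044) - 1713881/C = -4097287/(-1044) - 1713881/(-2165978) = -4097287*(-1/1044) - 1713881*(-1/2165978) = 4097287/1044 + 1713881/2165978 = 4438211396725/1130640516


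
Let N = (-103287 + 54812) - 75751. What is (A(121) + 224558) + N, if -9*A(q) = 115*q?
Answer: 889073/9 ≈ 98786.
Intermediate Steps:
A(q) = -115*q/9
N = -124226 (N = -48475 - 75751 = -124226)
(A(121) + 224558) + N = (-115/9*121 + 224558) - 124226 = (-13915/9 + 224558) - 124226 = 2007107/9 - 124226 = 889073/9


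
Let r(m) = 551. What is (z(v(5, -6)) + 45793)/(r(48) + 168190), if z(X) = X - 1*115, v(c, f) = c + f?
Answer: 45677/168741 ≈ 0.27069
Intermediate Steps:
z(X) = -115 + X (z(X) = X - 115 = -115 + X)
(z(v(5, -6)) + 45793)/(r(48) + 168190) = ((-115 + (5 - 6)) + 45793)/(551 + 168190) = ((-115 - 1) + 45793)/168741 = (-116 + 45793)*(1/168741) = 45677*(1/168741) = 45677/168741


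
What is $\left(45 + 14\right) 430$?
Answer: $25370$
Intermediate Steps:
$\left(45 + 14\right) 430 = 59 \cdot 430 = 25370$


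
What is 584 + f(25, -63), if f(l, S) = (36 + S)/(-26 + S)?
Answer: 52003/89 ≈ 584.30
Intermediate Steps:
f(l, S) = (36 + S)/(-26 + S)
584 + f(25, -63) = 584 + (36 - 63)/(-26 - 63) = 584 - 27/(-89) = 584 - 1/89*(-27) = 584 + 27/89 = 52003/89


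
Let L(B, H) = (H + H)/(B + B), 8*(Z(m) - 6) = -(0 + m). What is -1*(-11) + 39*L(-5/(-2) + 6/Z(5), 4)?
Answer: 16837/311 ≈ 54.138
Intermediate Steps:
Z(m) = 6 - m/8 (Z(m) = 6 + (-(0 + m))/8 = 6 + (-m)/8 = 6 - m/8)
L(B, H) = H/B (L(B, H) = (2*H)/((2*B)) = (2*H)*(1/(2*B)) = H/B)
-1*(-11) + 39*L(-5/(-2) + 6/Z(5), 4) = -1*(-11) + 39*(4/(-5/(-2) + 6/(6 - ⅛*5))) = 11 + 39*(4/(-5*(-½) + 6/(6 - 5/8))) = 11 + 39*(4/(5/2 + 6/(43/8))) = 11 + 39*(4/(5/2 + 6*(8/43))) = 11 + 39*(4/(5/2 + 48/43)) = 11 + 39*(4/(311/86)) = 11 + 39*(4*(86/311)) = 11 + 39*(344/311) = 11 + 13416/311 = 16837/311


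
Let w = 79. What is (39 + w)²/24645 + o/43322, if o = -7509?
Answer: 418156223/1067670690 ≈ 0.39165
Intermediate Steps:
(39 + w)²/24645 + o/43322 = (39 + 79)²/24645 - 7509/43322 = 118²*(1/24645) - 7509*1/43322 = 13924*(1/24645) - 7509/43322 = 13924/24645 - 7509/43322 = 418156223/1067670690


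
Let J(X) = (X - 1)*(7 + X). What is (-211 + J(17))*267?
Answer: 46191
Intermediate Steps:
J(X) = (-1 + X)*(7 + X)
(-211 + J(17))*267 = (-211 + (-7 + 17² + 6*17))*267 = (-211 + (-7 + 289 + 102))*267 = (-211 + 384)*267 = 173*267 = 46191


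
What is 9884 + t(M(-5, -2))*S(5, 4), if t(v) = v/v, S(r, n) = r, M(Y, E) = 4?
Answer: 9889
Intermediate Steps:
t(v) = 1
9884 + t(M(-5, -2))*S(5, 4) = 9884 + 1*5 = 9884 + 5 = 9889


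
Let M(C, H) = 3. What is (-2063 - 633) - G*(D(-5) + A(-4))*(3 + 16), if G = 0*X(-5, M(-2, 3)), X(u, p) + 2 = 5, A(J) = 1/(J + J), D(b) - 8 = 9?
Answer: -2696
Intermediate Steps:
D(b) = 17 (D(b) = 8 + 9 = 17)
A(J) = 1/(2*J)
X(u, p) = 3 (X(u, p) = -2 + 5 = 3)
G = 0 (G = 0*3 = 0)
(-2063 - 633) - G*(D(-5) + A(-4))*(3 + 16) = (-2063 - 633) - 0*(17 + (½)/(-4))*(3 + 16) = -2696 - 0*(17 + (½)*(-¼))*19 = -2696 - 0*(17 - ⅛)*19 = -2696 - 0*(135/8)*19 = -2696 - 0*2565/8 = -2696 - 1*0 = -2696 + 0 = -2696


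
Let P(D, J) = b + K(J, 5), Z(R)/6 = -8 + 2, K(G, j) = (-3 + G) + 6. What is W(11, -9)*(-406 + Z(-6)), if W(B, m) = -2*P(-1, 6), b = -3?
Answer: 5304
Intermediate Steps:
K(G, j) = 3 + G
Z(R) = -36 (Z(R) = 6*(-8 + 2) = 6*(-6) = -36)
P(D, J) = J (P(D, J) = -3 + (3 + J) = J)
W(B, m) = -12 (W(B, m) = -2*6 = -12)
W(11, -9)*(-406 + Z(-6)) = -12*(-406 - 36) = -12*(-442) = 5304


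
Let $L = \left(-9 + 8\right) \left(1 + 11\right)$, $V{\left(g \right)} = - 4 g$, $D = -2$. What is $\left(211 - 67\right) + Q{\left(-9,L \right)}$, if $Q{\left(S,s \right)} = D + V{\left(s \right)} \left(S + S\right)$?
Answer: $-722$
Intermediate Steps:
$L = -12$ ($L = \left(-1\right) 12 = -12$)
$Q{\left(S,s \right)} = -2 - 8 S s$ ($Q{\left(S,s \right)} = -2 + - 4 s \left(S + S\right) = -2 + - 4 s 2 S = -2 - 8 S s$)
$\left(211 - 67\right) + Q{\left(-9,L \right)} = \left(211 - 67\right) - \left(2 - -864\right) = \left(211 - 67\right) - 866 = 144 - 866 = -722$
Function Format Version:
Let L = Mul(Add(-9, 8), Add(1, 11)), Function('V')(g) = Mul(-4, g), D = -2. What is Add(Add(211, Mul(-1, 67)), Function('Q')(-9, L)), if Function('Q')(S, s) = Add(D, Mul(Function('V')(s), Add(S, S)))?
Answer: -722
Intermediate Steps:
L = -12 (L = Mul(-1, 12) = -12)
Function('Q')(S, s) = Add(-2, Mul(-8, S, s)) (Function('Q')(S, s) = Add(-2, Mul(Mul(-4, s), Add(S, S))) = Add(-2, Mul(Mul(-4, s), Mul(2, S))) = Add(-2, Mul(-8, S, s)))
Add(Add(211, Mul(-1, 67)), Function('Q')(-9, L)) = Add(Add(211, Mul(-1, 67)), Add(-2, Mul(-8, -9, -12))) = Add(Add(211, -67), Add(-2, -864)) = Add(144, -866) = -722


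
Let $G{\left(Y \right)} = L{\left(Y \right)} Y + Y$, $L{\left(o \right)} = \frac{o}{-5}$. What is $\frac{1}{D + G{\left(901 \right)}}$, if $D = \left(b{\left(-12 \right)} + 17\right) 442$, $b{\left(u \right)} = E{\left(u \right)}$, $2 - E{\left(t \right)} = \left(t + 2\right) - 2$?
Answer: $- \frac{5}{738786} \approx -6.7679 \cdot 10^{-6}$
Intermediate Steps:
$L{\left(o \right)} = - \frac{o}{5}$ ($L{\left(o \right)} = o \left(- \frac{1}{5}\right) = - \frac{o}{5}$)
$G{\left(Y \right)} = Y - \frac{Y^{2}}{5}$ ($G{\left(Y \right)} = - \frac{Y}{5} Y + Y = - \frac{Y^{2}}{5} + Y = Y - \frac{Y^{2}}{5}$)
$E{\left(t \right)} = 2 - t$ ($E{\left(t \right)} = 2 - \left(\left(t + 2\right) - 2\right) = 2 - \left(\left(2 + t\right) - 2\right) = 2 - t$)
$b{\left(u \right)} = 2 - u$
$D = 13702$ ($D = \left(\left(2 - -12\right) + 17\right) 442 = \left(\left(2 + 12\right) + 17\right) 442 = \left(14 + 17\right) 442 = 31 \cdot 442 = 13702$)
$\frac{1}{D + G{\left(901 \right)}} = \frac{1}{13702 + \frac{1}{5} \cdot 901 \left(5 - 901\right)} = \frac{1}{13702 + \frac{1}{5} \cdot 901 \left(-896\right)} = \frac{1}{13702 - \frac{807296}{5}} = \frac{1}{- \frac{738786}{5}} = - \frac{5}{738786}$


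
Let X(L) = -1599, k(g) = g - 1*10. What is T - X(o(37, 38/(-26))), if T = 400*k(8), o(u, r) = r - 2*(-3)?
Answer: 799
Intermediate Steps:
o(u, r) = 6 + r (o(u, r) = r + 6 = 6 + r)
k(g) = -10 + g (k(g) = g - 10 = -10 + g)
T = -800 (T = 400*(-10 + 8) = 400*(-2) = -800)
T - X(o(37, 38/(-26))) = -800 - 1*(-1599) = -800 + 1599 = 799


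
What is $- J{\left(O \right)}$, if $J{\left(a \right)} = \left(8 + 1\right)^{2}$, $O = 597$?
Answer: $-81$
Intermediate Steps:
$J{\left(a \right)} = 81$ ($J{\left(a \right)} = 9^{2} = 81$)
$- J{\left(O \right)} = \left(-1\right) 81 = -81$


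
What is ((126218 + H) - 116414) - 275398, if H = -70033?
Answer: -335627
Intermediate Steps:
((126218 + H) - 116414) - 275398 = ((126218 - 70033) - 116414) - 275398 = (56185 - 116414) - 275398 = -60229 - 275398 = -335627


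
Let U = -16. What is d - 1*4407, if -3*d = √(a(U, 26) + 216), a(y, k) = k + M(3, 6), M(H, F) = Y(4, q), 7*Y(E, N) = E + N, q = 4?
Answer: -4407 - √11914/21 ≈ -4412.2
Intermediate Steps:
Y(E, N) = E/7 + N/7 (Y(E, N) = (E + N)/7 = E/7 + N/7)
M(H, F) = 8/7 (M(H, F) = (⅐)*4 + (⅐)*4 = 4/7 + 4/7 = 8/7)
a(y, k) = 8/7 + k (a(y, k) = k + 8/7 = 8/7 + k)
d = -√11914/21 (d = -√((8/7 + 26) + 216)/3 = -√(190/7 + 216)/3 = -√11914/21 ≈ -5.1977)
d - 1*4407 = -√11914/21 - 1*4407 = -√11914/21 - 4407 = -4407 - √11914/21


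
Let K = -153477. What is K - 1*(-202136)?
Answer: 48659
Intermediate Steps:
K - 1*(-202136) = -153477 - 1*(-202136) = -153477 + 202136 = 48659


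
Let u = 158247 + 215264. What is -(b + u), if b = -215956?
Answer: -157555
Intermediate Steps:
u = 373511
-(b + u) = -(-215956 + 373511) = -1*157555 = -157555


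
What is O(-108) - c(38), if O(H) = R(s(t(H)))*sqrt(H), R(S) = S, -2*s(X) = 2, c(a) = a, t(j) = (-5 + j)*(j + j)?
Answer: -38 - 6*I*sqrt(3) ≈ -38.0 - 10.392*I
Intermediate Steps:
t(j) = 2*j*(-5 + j) (t(j) = (-5 + j)*(2*j) = 2*j*(-5 + j))
s(X) = -1 (s(X) = -1/2*2 = -1)
O(H) = -sqrt(H)
O(-108) - c(38) = -sqrt(-108) - 1*38 = -6*I*sqrt(3) - 38 = -38 - 6*I*sqrt(3)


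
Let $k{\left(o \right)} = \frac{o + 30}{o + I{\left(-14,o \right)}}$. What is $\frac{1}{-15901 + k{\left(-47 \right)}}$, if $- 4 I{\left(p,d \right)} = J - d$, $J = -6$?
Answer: $- \frac{229}{3641261} \approx -6.289 \cdot 10^{-5}$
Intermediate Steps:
$I{\left(p,d \right)} = \frac{3}{2} + \frac{d}{4}$ ($I{\left(p,d \right)} = - \frac{-6 - d}{4} = \frac{3}{2} + \frac{d}{4}$)
$k{\left(o \right)} = \frac{30 + o}{\frac{3}{2} + \frac{5 o}{4}}$ ($k{\left(o \right)} = \frac{o + 30}{o + \left(\frac{3}{2} + \frac{o}{4}\right)} = \frac{30 + o}{\frac{3}{2} + \frac{5 o}{4}}$)
$\frac{1}{-15901 + k{\left(-47 \right)}} = \frac{1}{-15901 + \frac{4 \left(30 - 47\right)}{6 + 5 \left(-47\right)}} = \frac{1}{-15901 + 4 \frac{1}{6 - 235} \left(-17\right)} = \frac{1}{-15901 + 4 \frac{1}{-229} \left(-17\right)} = \frac{1}{-15901 + 4 \left(- \frac{1}{229}\right) \left(-17\right)} = \frac{1}{-15901 + \frac{68}{229}} = \frac{1}{- \frac{3641261}{229}} = - \frac{229}{3641261}$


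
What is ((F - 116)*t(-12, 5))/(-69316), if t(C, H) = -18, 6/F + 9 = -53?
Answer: -32391/1074398 ≈ -0.030148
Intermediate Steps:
F = -3/31 (F = 6/(-9 - 53) = 6/(-62) = 6*(-1/62) = -3/31 ≈ -0.096774)
((F - 116)*t(-12, 5))/(-69316) = ((-3/31 - 116)*(-18))/(-69316) = -3599/31*(-18)*(-1/69316) = (64782/31)*(-1/69316) = -32391/1074398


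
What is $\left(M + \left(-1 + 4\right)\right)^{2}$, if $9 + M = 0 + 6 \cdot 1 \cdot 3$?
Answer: $144$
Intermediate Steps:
$M = 9$ ($M = -9 + \left(0 + 6 \cdot 1 \cdot 3\right) = -9 + \left(0 + 6 \cdot 3\right) = -9 + \left(0 + 18\right) = -9 + 18 = 9$)
$\left(M + \left(-1 + 4\right)\right)^{2} = \left(9 + \left(-1 + 4\right)\right)^{2} = \left(9 + 3\right)^{2} = 12^{2} = 144$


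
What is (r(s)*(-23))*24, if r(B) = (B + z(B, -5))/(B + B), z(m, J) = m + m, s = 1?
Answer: -828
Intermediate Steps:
z(m, J) = 2*m
r(B) = 3/2 (r(B) = (B + 2*B)/(B + B) = (3*B)/((2*B)) = (3*B)*(1/(2*B)) = 3/2)
(r(s)*(-23))*24 = ((3/2)*(-23))*24 = -69/2*24 = -828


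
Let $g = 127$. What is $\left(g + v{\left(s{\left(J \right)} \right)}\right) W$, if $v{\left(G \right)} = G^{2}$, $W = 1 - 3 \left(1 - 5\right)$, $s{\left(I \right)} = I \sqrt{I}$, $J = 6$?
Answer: $4459$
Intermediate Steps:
$s{\left(I \right)} = I^{\frac{3}{2}}$
$W = 13$ ($W = 1 - -12 = 1 + 12 = 13$)
$\left(g + v{\left(s{\left(J \right)} \right)}\right) W = \left(127 + \left(6^{\frac{3}{2}}\right)^{2}\right) 13 = \left(127 + \left(6 \sqrt{6}\right)^{2}\right) 13 = \left(127 + 216\right) 13 = 343 \cdot 13 = 4459$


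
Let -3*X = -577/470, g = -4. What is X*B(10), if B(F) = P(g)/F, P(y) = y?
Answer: -577/3525 ≈ -0.16369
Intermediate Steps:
B(F) = -4/F
X = 577/1410 (X = -(-577)/(3*470) = -⅓*(-577/470) = 577/1410 ≈ 0.40922)
X*B(10) = 577*(-4/10)/1410 = 577*(-4*⅒)/1410 = (577/1410)*(-⅖) = -577/3525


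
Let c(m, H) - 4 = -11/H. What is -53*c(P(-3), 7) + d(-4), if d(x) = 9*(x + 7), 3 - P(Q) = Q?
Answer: -712/7 ≈ -101.71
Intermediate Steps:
P(Q) = 3 - Q
c(m, H) = 4 - 11/H
d(x) = 63 + 9*x (d(x) = 9*(7 + x) = 63 + 9*x)
-53*c(P(-3), 7) + d(-4) = -53*(4 - 11/7) + (63 + 9*(-4)) = -53*(4 - 11*1/7) + (63 - 36) = -53*(4 - 11/7) + 27 = -53*17/7 + 27 = -901/7 + 27 = -712/7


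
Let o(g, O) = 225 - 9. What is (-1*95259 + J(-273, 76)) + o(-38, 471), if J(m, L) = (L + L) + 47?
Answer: -94844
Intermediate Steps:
J(m, L) = 47 + 2*L (J(m, L) = 2*L + 47 = 47 + 2*L)
o(g, O) = 216
(-1*95259 + J(-273, 76)) + o(-38, 471) = (-1*95259 + (47 + 2*76)) + 216 = (-95259 + (47 + 152)) + 216 = (-95259 + 199) + 216 = -95060 + 216 = -94844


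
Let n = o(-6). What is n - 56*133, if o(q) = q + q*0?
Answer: -7454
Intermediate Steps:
o(q) = q (o(q) = q + 0 = q)
n = -6
n - 56*133 = -6 - 56*133 = -6 - 7448 = -7454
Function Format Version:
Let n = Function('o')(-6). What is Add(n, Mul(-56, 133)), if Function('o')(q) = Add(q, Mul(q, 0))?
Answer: -7454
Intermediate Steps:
Function('o')(q) = q (Function('o')(q) = Add(q, 0) = q)
n = -6
Add(n, Mul(-56, 133)) = Add(-6, Mul(-56, 133)) = Add(-6, -7448) = -7454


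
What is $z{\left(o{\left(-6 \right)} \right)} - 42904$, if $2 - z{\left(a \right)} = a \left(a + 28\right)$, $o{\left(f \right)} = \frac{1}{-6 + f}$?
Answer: $- \frac{6177553}{144} \approx -42900.0$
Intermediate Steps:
$z{\left(a \right)} = 2 - a \left(28 + a\right)$ ($z{\left(a \right)} = 2 - a \left(a + 28\right) = 2 - a \left(28 + a\right)$)
$z{\left(o{\left(-6 \right)} \right)} - 42904 = \left(2 - \left(\frac{1}{-6 - 6}\right)^{2} - \frac{28}{-6 - 6}\right) - 42904 = \left(2 - \left(\frac{1}{-12}\right)^{2} - \frac{28}{-12}\right) - 42904 = \left(2 - \left(- \frac{1}{12}\right)^{2} - - \frac{7}{3}\right) - 42904 = \left(2 - \frac{1}{144} + \frac{7}{3}\right) - 42904 = \frac{623}{144} - 42904 = - \frac{6177553}{144}$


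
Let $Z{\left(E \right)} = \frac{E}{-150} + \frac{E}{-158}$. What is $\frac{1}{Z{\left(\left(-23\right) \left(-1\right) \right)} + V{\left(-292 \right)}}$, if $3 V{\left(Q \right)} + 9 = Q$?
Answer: $- \frac{5925}{596246} \approx -0.0099372$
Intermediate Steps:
$V{\left(Q \right)} = -3 + \frac{Q}{3}$
$Z{\left(E \right)} = - \frac{77 E}{5925}$ ($Z{\left(E \right)} = E \left(- \frac{1}{150}\right) + E \left(- \frac{1}{158}\right) = - \frac{E}{150} - \frac{E}{158} = - \frac{77 E}{5925}$)
$\frac{1}{Z{\left(\left(-23\right) \left(-1\right) \right)} + V{\left(-292 \right)}} = \frac{1}{- \frac{77 \left(\left(-23\right) \left(-1\right)\right)}{5925} + \left(-3 + \frac{1}{3} \left(-292\right)\right)} = \frac{1}{\left(- \frac{77}{5925}\right) 23 - \frac{301}{3}} = \frac{1}{- \frac{1771}{5925} - \frac{301}{3}} = \frac{1}{- \frac{596246}{5925}} = - \frac{5925}{596246}$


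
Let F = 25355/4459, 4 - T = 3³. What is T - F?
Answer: -127912/4459 ≈ -28.686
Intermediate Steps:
T = -23 (T = 4 - 1*3³ = 4 - 1*27 = 4 - 27 = -23)
F = 25355/4459 (F = 25355*(1/4459) = 25355/4459 ≈ 5.6862)
T - F = -23 - 1*25355/4459 = -23 - 25355/4459 = -127912/4459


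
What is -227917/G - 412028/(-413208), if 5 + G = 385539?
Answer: 4042104701/9956608317 ≈ 0.40597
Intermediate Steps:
G = 385534 (G = -5 + 385539 = 385534)
-227917/G - 412028/(-413208) = -227917/385534 - 412028/(-413208) = -227917*1/385534 - 412028*(-1/413208) = -227917/385534 + 103007/103302 = 4042104701/9956608317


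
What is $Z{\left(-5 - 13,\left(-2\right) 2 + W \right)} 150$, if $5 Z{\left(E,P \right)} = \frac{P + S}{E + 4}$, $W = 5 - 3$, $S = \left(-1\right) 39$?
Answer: $\frac{615}{7} \approx 87.857$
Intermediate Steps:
$S = -39$
$W = 2$ ($W = 5 - 3 = 2$)
$Z{\left(E,P \right)} = \frac{-39 + P}{5 \left(4 + E\right)}$ ($Z{\left(E,P \right)} = \frac{\left(P - 39\right) \frac{1}{E + 4}}{5} = \frac{\left(-39 + P\right) \frac{1}{4 + E}}{5} = \frac{\frac{1}{4 + E} \left(-39 + P\right)}{5} = \frac{-39 + P}{5 \left(4 + E\right)}$)
$Z{\left(-5 - 13,\left(-2\right) 2 + W \right)} 150 = \frac{-39 + \left(\left(-2\right) 2 + 2\right)}{5 \left(4 - 18\right)} 150 = \frac{-39 + \left(-4 + 2\right)}{5 \left(4 - 18\right)} 150 = \frac{-39 - 2}{5 \left(4 - 18\right)} 150 = \frac{1}{5} \frac{1}{-14} \left(-41\right) 150 = \frac{1}{5} \left(- \frac{1}{14}\right) \left(-41\right) 150 = \frac{41}{70} \cdot 150 = \frac{615}{7}$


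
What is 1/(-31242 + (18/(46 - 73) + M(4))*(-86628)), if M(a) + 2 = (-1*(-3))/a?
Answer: 1/2706598013 ≈ 3.6947e-10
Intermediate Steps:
M(a) = -2 + 3/a (M(a) = -2 + (-1*(-3))/a = -2 + 3/a)
1/(-31242 + (18/(46 - 73) + M(4))*(-86628)) = 1/(-31242 + (18/(46 - 73) + (-2 + 3/4))*(-86628)) = -1/86628/(-31242 + (18/(-27) + (-2 + 3*(1/4)))) = -1/86628/(-31242 + (-1/27*18 + (-2 + 3/4))) = -1/86628/(-31242 + (-2/3 - 5/4)) = -1/86628/(-31242 - 23/12) = -1/86628/(-374927/12) = -12/374927*(-1/86628) = 1/2706598013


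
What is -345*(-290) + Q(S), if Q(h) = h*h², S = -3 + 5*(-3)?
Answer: 94218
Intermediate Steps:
S = -18 (S = -3 - 15 = -18)
Q(h) = h³
-345*(-290) + Q(S) = -345*(-290) + (-18)³ = 100050 - 5832 = 94218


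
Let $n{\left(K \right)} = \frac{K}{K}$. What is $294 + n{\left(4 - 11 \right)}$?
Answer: $295$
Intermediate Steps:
$n{\left(K \right)} = 1$
$294 + n{\left(4 - 11 \right)} = 294 + 1 = 295$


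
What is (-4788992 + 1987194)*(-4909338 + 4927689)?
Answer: -51415795098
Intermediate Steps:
(-4788992 + 1987194)*(-4909338 + 4927689) = -2801798*18351 = -51415795098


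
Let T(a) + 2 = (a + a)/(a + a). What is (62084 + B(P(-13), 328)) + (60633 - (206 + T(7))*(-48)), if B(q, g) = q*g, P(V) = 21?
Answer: 139445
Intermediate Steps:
T(a) = -1 (T(a) = -2 + (a + a)/(a + a) = -2 + (2*a)/((2*a)) = -2 + (2*a)*(1/(2*a)) = -2 + 1 = -1)
B(q, g) = g*q
(62084 + B(P(-13), 328)) + (60633 - (206 + T(7))*(-48)) = (62084 + 328*21) + (60633 - (206 - 1)*(-48)) = (62084 + 6888) + (60633 - 205*(-48)) = 68972 + (60633 - 1*(-9840)) = 68972 + (60633 + 9840) = 68972 + 70473 = 139445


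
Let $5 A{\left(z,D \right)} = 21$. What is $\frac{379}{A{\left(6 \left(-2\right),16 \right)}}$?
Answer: $\frac{1895}{21} \approx 90.238$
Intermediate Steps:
$A{\left(z,D \right)} = \frac{21}{5}$ ($A{\left(z,D \right)} = \frac{1}{5} \cdot 21 = \frac{21}{5}$)
$\frac{379}{A{\left(6 \left(-2\right),16 \right)}} = \frac{379}{\frac{21}{5}} = 379 \cdot \frac{5}{21} = \frac{1895}{21}$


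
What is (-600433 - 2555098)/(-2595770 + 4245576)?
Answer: -3155531/1649806 ≈ -1.9127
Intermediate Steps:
(-600433 - 2555098)/(-2595770 + 4245576) = -3155531/1649806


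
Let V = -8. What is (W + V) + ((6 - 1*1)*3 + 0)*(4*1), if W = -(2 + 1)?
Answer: 49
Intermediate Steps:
W = -3 (W = -1*3 = -3)
(W + V) + ((6 - 1*1)*3 + 0)*(4*1) = (-3 - 8) + ((6 - 1*1)*3 + 0)*(4*1) = -11 + ((6 - 1)*3 + 0)*4 = -11 + (5*3 + 0)*4 = -11 + (15 + 0)*4 = -11 + 15*4 = -11 + 60 = 49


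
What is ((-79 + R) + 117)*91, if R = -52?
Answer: -1274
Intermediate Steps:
((-79 + R) + 117)*91 = ((-79 - 52) + 117)*91 = (-131 + 117)*91 = -14*91 = -1274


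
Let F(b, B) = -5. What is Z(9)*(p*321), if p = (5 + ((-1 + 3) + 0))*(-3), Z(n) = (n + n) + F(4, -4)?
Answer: -87633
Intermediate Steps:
Z(n) = -5 + 2*n (Z(n) = (n + n) - 5 = 2*n - 5 = -5 + 2*n)
p = -21 (p = (5 + (2 + 0))*(-3) = (5 + 2)*(-3) = 7*(-3) = -21)
Z(9)*(p*321) = (-5 + 2*9)*(-21*321) = (-5 + 18)*(-6741) = 13*(-6741) = -87633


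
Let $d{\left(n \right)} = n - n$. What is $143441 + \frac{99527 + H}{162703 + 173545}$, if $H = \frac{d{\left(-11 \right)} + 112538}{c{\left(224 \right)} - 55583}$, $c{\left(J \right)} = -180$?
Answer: $\frac{2689552589819347}{18750197224} \approx 1.4344 \cdot 10^{5}$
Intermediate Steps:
$d{\left(n \right)} = 0$
$H = - \frac{112538}{55763}$ ($H = \frac{0 + 112538}{-180 - 55583} = \frac{112538}{-55763} = 112538 \left(- \frac{1}{55763}\right) = - \frac{112538}{55763} \approx -2.0181$)
$143441 + \frac{99527 + H}{162703 + 173545} = 143441 + \frac{99527 - \frac{112538}{55763}}{162703 + 173545} = 143441 + \frac{5549811563}{55763 \cdot 336248} = 143441 + \frac{5549811563}{55763} \cdot \frac{1}{336248} = 143441 + \frac{5549811563}{18750197224} = \frac{2689552589819347}{18750197224}$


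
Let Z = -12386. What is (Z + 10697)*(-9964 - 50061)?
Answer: 101382225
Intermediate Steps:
(Z + 10697)*(-9964 - 50061) = (-12386 + 10697)*(-9964 - 50061) = -1689*(-60025) = 101382225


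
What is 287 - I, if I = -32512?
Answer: 32799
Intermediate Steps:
287 - I = 287 - 1*(-32512) = 287 + 32512 = 32799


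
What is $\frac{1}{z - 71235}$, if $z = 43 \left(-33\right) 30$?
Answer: $- \frac{1}{113805} \approx -8.787 \cdot 10^{-6}$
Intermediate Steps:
$z = -42570$ ($z = \left(-1419\right) 30 = -42570$)
$\frac{1}{z - 71235} = \frac{1}{-42570 - 71235} = \frac{1}{-113805} = - \frac{1}{113805}$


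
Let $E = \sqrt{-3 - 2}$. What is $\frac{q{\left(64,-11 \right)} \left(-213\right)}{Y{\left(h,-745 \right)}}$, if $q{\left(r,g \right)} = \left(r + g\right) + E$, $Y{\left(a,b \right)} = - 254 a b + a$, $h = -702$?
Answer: $\frac{3763}{44280054} + \frac{71 i \sqrt{5}}{44280054} \approx 8.4982 \cdot 10^{-5} + 3.5854 \cdot 10^{-6} i$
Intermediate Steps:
$Y{\left(a,b \right)} = a - 254 a b$ ($Y{\left(a,b \right)} = - 254 a b + a = a - 254 a b$)
$E = i \sqrt{5}$ ($E = \sqrt{-5} = i \sqrt{5} \approx 2.2361 i$)
$q{\left(r,g \right)} = g + r + i \sqrt{5}$ ($q{\left(r,g \right)} = \left(r + g\right) + i \sqrt{5} = \left(g + r\right) + i \sqrt{5} = g + r + i \sqrt{5}$)
$\frac{q{\left(64,-11 \right)} \left(-213\right)}{Y{\left(h,-745 \right)}} = \frac{\left(-11 + 64 + i \sqrt{5}\right) \left(-213\right)}{\left(-702\right) \left(1 - -189230\right)} = \frac{\left(53 + i \sqrt{5}\right) \left(-213\right)}{\left(-702\right) \left(1 + 189230\right)} = \frac{-11289 - 213 i \sqrt{5}}{\left(-702\right) 189231} = \frac{-11289 - 213 i \sqrt{5}}{-132840162} = \left(-11289 - 213 i \sqrt{5}\right) \left(- \frac{1}{132840162}\right) = \frac{3763}{44280054} + \frac{71 i \sqrt{5}}{44280054}$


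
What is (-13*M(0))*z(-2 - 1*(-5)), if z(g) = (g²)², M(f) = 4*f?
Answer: 0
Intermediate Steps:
z(g) = g⁴
(-13*M(0))*z(-2 - 1*(-5)) = (-52*0)*(-2 - 1*(-5))⁴ = (-13*0)*(-2 + 5)⁴ = 0*3⁴ = 0*81 = 0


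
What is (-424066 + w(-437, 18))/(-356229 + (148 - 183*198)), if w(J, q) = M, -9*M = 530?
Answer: 3817124/3530835 ≈ 1.0811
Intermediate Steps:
M = -530/9 (M = -⅑*530 = -530/9 ≈ -58.889)
w(J, q) = -530/9
(-424066 + w(-437, 18))/(-356229 + (148 - 183*198)) = (-424066 - 530/9)/(-356229 + (148 - 183*198)) = -3817124/(9*(-356229 + (148 - 36234))) = -3817124/(9*(-356229 - 36086)) = -3817124/9/(-392315) = -3817124/9*(-1/392315) = 3817124/3530835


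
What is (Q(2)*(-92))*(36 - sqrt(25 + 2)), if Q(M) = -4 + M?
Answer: 6624 - 552*sqrt(3) ≈ 5667.9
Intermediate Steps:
(Q(2)*(-92))*(36 - sqrt(25 + 2)) = ((-4 + 2)*(-92))*(36 - sqrt(25 + 2)) = (-2*(-92))*(36 - sqrt(27)) = 184*(36 - 3*sqrt(3)) = 6624 - 552*sqrt(3)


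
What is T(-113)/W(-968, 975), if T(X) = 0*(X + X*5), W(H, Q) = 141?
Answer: 0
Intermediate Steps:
T(X) = 0 (T(X) = 0*(X + 5*X) = 0*(6*X) = 0)
T(-113)/W(-968, 975) = 0/141 = 0*(1/141) = 0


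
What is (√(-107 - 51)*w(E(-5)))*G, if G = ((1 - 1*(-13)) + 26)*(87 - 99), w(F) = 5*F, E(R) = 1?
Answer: -2400*I*√158 ≈ -30168.0*I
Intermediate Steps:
G = -480 (G = ((1 + 13) + 26)*(-12) = (14 + 26)*(-12) = 40*(-12) = -480)
(√(-107 - 51)*w(E(-5)))*G = (√(-107 - 51)*(5*1))*(-480) = (√(-158)*5)*(-480) = ((I*√158)*5)*(-480) = (5*I*√158)*(-480) = -2400*I*√158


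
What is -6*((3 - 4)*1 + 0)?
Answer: 6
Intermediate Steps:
-6*((3 - 4)*1 + 0) = -6*(-1*1 + 0) = -6*(-1 + 0) = -6*(-1) = 6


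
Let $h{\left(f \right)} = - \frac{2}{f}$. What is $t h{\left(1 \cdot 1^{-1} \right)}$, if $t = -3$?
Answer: $6$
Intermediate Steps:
$t h{\left(1 \cdot 1^{-1} \right)} = - 3 \left(- \frac{2}{1 \cdot 1^{-1}}\right) = - 3 \left(- \frac{2}{1 \cdot 1}\right) = - 3 \left(- \frac{2}{1}\right) = - 3 \left(\left(-2\right) 1\right) = \left(-3\right) \left(-2\right) = 6$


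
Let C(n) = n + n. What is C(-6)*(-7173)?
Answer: 86076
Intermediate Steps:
C(n) = 2*n
C(-6)*(-7173) = (2*(-6))*(-7173) = -12*(-7173) = 86076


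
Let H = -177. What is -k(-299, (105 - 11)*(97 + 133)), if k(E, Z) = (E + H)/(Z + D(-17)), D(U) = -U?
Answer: 68/3091 ≈ 0.021999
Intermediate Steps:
k(E, Z) = (-177 + E)/(17 + Z) (k(E, Z) = (E - 177)/(Z - 1*(-17)) = (-177 + E)/(Z + 17) = (-177 + E)/(17 + Z))
-k(-299, (105 - 11)*(97 + 133)) = -(-177 - 299)/(17 + (105 - 11)*(97 + 133)) = -(-476)/(17 + 94*230) = -(-476)/(17 + 21620) = -(-476)/21637 = -1*(-68/3091) = 68/3091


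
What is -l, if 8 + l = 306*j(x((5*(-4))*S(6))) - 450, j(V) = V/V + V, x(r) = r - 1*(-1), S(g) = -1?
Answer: -6274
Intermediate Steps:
x(r) = 1 + r (x(r) = r + 1 = 1 + r)
j(V) = 1 + V
l = 6274 (l = -8 + (306*(1 + (1 + (5*(-4))*(-1))) - 450) = -8 + (306*(1 + (1 - 20*(-1))) - 450) = -8 + (306*(1 + (1 + 20)) - 450) = -8 + (306*(1 + 21) - 450) = -8 + (306*22 - 450) = -8 + (6732 - 450) = -8 + 6282 = 6274)
-l = -1*6274 = -6274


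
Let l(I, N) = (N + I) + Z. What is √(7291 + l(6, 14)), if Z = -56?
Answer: √7255 ≈ 85.176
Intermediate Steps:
l(I, N) = -56 + I + N (l(I, N) = (N + I) - 56 = (I + N) - 56 = -56 + I + N)
√(7291 + l(6, 14)) = √(7291 + (-56 + 6 + 14)) = √(7291 - 36) = √7255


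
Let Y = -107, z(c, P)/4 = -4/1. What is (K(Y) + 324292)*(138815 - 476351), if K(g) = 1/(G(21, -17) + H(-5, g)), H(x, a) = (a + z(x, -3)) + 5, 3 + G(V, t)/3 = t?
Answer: -9741959812800/89 ≈ -1.0946e+11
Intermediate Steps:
G(V, t) = -9 + 3*t
z(c, P) = -16 (z(c, P) = 4*(-4/1) = 4*(-4*1) = 4*(-4) = -16)
H(x, a) = -11 + a (H(x, a) = (a - 16) + 5 = (-16 + a) + 5 = -11 + a)
K(g) = 1/(-71 + g) (K(g) = 1/((-9 + 3*(-17)) + (-11 + g)) = 1/((-9 - 51) + (-11 + g)) = 1/(-60 + (-11 + g)) = 1/(-71 + g))
(K(Y) + 324292)*(138815 - 476351) = (1/(-71 - 107) + 324292)*(138815 - 476351) = (1/(-178) + 324292)*(-337536) = (-1/178 + 324292)*(-337536) = (57723975/178)*(-337536) = -9741959812800/89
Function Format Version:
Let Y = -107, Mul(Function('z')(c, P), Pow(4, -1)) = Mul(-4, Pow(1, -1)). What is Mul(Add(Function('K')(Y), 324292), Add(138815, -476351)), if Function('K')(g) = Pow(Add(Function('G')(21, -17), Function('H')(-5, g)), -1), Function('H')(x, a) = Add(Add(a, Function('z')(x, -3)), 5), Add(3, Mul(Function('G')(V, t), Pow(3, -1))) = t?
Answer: Rational(-9741959812800, 89) ≈ -1.0946e+11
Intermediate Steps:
Function('G')(V, t) = Add(-9, Mul(3, t))
Function('z')(c, P) = -16 (Function('z')(c, P) = Mul(4, Mul(-4, Pow(1, -1))) = Mul(4, Mul(-4, 1)) = Mul(4, -4) = -16)
Function('H')(x, a) = Add(-11, a) (Function('H')(x, a) = Add(Add(a, -16), 5) = Add(Add(-16, a), 5) = Add(-11, a))
Function('K')(g) = Pow(Add(-71, g), -1) (Function('K')(g) = Pow(Add(Add(-9, Mul(3, -17)), Add(-11, g)), -1) = Pow(Add(Add(-9, -51), Add(-11, g)), -1) = Pow(Add(-60, Add(-11, g)), -1) = Pow(Add(-71, g), -1))
Mul(Add(Function('K')(Y), 324292), Add(138815, -476351)) = Mul(Add(Pow(Add(-71, -107), -1), 324292), Add(138815, -476351)) = Mul(Add(Pow(-178, -1), 324292), -337536) = Mul(Add(Rational(-1, 178), 324292), -337536) = Mul(Rational(57723975, 178), -337536) = Rational(-9741959812800, 89)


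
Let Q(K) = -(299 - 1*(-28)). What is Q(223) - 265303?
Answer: -265630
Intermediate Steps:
Q(K) = -327 (Q(K) = -(299 + 28) = -1*327 = -327)
Q(223) - 265303 = -327 - 265303 = -265630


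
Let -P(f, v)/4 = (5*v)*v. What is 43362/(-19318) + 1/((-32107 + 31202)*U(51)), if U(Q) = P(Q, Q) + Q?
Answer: -1019699589886/454281556755 ≈ -2.2446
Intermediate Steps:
P(f, v) = -20*v² (P(f, v) = -4*5*v*v = -20*v²)
U(Q) = Q - 20*Q² (U(Q) = -20*Q² + Q = Q - 20*Q²)
43362/(-19318) + 1/((-32107 + 31202)*U(51)) = 43362/(-19318) + 1/((-32107 + 31202)*((51*(1 - 20*51)))) = 43362*(-1/19318) + 1/((-905)*((51*(1 - 1020)))) = -21681/9659 - 1/(905*(51*(-1019))) = -21681/9659 - 1/905/(-51969) = -21681/9659 - 1/905*(-1/51969) = -21681/9659 + 1/47031945 = -1019699589886/454281556755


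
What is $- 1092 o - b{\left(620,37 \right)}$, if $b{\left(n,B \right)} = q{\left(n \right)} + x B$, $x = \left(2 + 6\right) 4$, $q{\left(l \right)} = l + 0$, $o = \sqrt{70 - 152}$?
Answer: $-1804 - 1092 i \sqrt{82} \approx -1804.0 - 9888.5 i$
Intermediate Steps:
$o = i \sqrt{82}$ ($o = \sqrt{-82} = i \sqrt{82} \approx 9.0554 i$)
$q{\left(l \right)} = l$
$x = 32$ ($x = 8 \cdot 4 = 32$)
$b{\left(n,B \right)} = n + 32 B$
$- 1092 o - b{\left(620,37 \right)} = - 1092 i \sqrt{82} - \left(620 + 32 \cdot 37\right) = - 1092 i \sqrt{82} - \left(620 + 1184\right) = - 1092 i \sqrt{82} - 1804 = -1804 - 1092 i \sqrt{82}$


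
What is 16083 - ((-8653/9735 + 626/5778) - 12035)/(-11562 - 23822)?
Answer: 5334909371134631/331718100120 ≈ 16083.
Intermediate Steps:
16083 - ((-8653/9735 + 626/5778) - 12035)/(-11562 - 23822) = 16083 - ((-8653*1/9735 + 626*(1/5778)) - 12035)/(-35384) = 16083 - ((-8653/9735 + 313/2889) - 12035)*(-1)/35384 = 16083 - (-7317154/9374805 - 12035)*(-1)/35384 = 16083 - (-112833095329)*(-1)/(9374805*35384) = 16083 - 1*112833095329/331718100120 = 16083 - 112833095329/331718100120 = 5334909371134631/331718100120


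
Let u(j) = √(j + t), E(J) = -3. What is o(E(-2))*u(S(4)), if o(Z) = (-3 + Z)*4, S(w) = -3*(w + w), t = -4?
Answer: -48*I*√7 ≈ -127.0*I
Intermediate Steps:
S(w) = -6*w
o(Z) = -12 + 4*Z
u(j) = √(-4 + j) (u(j) = √(j - 4) = √(-4 + j))
o(E(-2))*u(S(4)) = (-12 + 4*(-3))*√(-4 - 6*4) = (-12 - 12)*√(-4 - 24) = -48*I*√7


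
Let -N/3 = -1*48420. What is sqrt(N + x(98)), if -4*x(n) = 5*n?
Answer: 5*sqrt(23222)/2 ≈ 380.97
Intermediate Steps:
x(n) = -5*n/4
N = 145260 (N = -(-3)*48420 = -3*(-48420) = 145260)
sqrt(N + x(98)) = sqrt(145260 - 5/4*98) = sqrt(145260 - 245/2) = sqrt(290275/2) = 5*sqrt(23222)/2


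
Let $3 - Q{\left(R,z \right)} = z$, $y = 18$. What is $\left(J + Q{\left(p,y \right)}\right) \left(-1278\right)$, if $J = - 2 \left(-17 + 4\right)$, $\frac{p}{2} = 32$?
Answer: $-14058$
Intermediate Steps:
$p = 64$ ($p = 2 \cdot 32 = 64$)
$J = 26$ ($J = \left(-2\right) \left(-13\right) = 26$)
$Q{\left(R,z \right)} = 3 - z$
$\left(J + Q{\left(p,y \right)}\right) \left(-1278\right) = \left(26 + \left(3 - 18\right)\right) \left(-1278\right) = \left(26 - 15\right) \left(-1278\right) = 11 \left(-1278\right) = -14058$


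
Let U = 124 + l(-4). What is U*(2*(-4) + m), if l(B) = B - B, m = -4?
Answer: -1488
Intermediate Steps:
l(B) = 0
U = 124 (U = 124 + 0 = 124)
U*(2*(-4) + m) = 124*(2*(-4) - 4) = 124*(-8 - 4) = 124*(-12) = -1488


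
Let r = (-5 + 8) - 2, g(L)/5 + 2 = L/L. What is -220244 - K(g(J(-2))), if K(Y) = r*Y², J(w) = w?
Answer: -220269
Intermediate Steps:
g(L) = -5 (g(L) = -10 + 5*(L/L) = -10 + 5*1 = -10 + 5 = -5)
r = 1 (r = 3 - 2 = 1)
K(Y) = Y² (K(Y) = 1*Y² = Y²)
-220244 - K(g(J(-2))) = -220244 - 1*(-5)² = -220244 - 1*25 = -220244 - 25 = -220269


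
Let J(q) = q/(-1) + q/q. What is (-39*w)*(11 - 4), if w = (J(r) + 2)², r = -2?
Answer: -6825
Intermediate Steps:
J(q) = 1 - q (J(q) = q*(-1) + 1 = -q + 1 = 1 - q)
w = 25 (w = ((1 - 1*(-2)) + 2)² = ((1 + 2) + 2)² = (3 + 2)² = 5² = 25)
(-39*w)*(11 - 4) = (-39*25)*(11 - 4) = -975*7 = -6825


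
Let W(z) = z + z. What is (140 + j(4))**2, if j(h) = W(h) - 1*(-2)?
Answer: 22500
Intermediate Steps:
W(z) = 2*z
j(h) = 2 + 2*h (j(h) = 2*h - 1*(-2) = 2*h + 2 = 2 + 2*h)
(140 + j(4))**2 = (140 + (2 + 2*4))**2 = (140 + (2 + 8))**2 = (140 + 10)**2 = 150**2 = 22500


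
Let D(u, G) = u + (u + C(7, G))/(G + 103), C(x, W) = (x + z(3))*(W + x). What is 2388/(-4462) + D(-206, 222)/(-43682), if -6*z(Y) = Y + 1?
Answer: -50412632273/95018178450 ≈ -0.53056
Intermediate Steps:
z(Y) = -⅙ - Y/6 (z(Y) = -(Y + 1)/6 = -(1 + Y)/6 = -⅙ - Y/6)
C(x, W) = (-⅔ + x)*(W + x) (C(x, W) = (x + (-⅙ - ⅙*3))*(W + x) = (x + (-⅙ - ½))*(W + x) = (x - ⅔)*(W + x) = (-⅔ + x)*(W + x))
D(u, G) = u + (133/3 + u + 19*G/3)/(103 + G) (D(u, G) = u + (u + (7² - 2*G/3 - ⅔*7 + G*7))/(G + 103) = u + (u + (49 - 2*G/3 - 14/3 + 7*G))/(103 + G) = u + (u + (133/3 + 19*G/3))/(103 + G) = u + (133/3 + u + 19*G/3)/(103 + G))
2388/(-4462) + D(-206, 222)/(-43682) = 2388/(-4462) + ((133 + 19*222 + 312*(-206) + 3*222*(-206))/(3*(103 + 222)))/(-43682) = 2388*(-1/4462) + ((⅓)*(133 + 4218 - 64272 - 137196)/325)*(-1/43682) = -1194/2231 + ((⅓)*(1/325)*(-197117))*(-1/43682) = -1194/2231 - 197117/975*(-1/43682) = -1194/2231 + 197117/42589950 = -50412632273/95018178450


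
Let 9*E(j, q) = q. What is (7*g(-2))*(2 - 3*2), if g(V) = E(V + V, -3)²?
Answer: -28/9 ≈ -3.1111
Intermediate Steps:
E(j, q) = q/9
g(V) = ⅑ (g(V) = ((⅑)*(-3))² = (-⅓)² = ⅑)
(7*g(-2))*(2 - 3*2) = (7*(⅑))*(2 - 3*2) = 7*(2 - 6)/9 = (7/9)*(-4) = -28/9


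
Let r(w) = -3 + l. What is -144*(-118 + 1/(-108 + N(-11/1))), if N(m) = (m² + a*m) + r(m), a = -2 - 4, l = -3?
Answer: 1240272/73 ≈ 16990.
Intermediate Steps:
a = -6
r(w) = -6 (r(w) = -3 - 3 = -6)
N(m) = -6 + m² - 6*m (N(m) = (m² - 6*m) - 6 = -6 + m² - 6*m)
-144*(-118 + 1/(-108 + N(-11/1))) = -144*(-118 + 1/(-108 + (-6 + (-11/1)² - (-66)/1))) = -144*(-118 + 1/(-108 + (-6 + (-11*1)² - (-66)))) = -144*(-118 + 1/(-108 + (-6 + (-11)² - 6*(-11)))) = -144*(-118 + 1/(-108 + (-6 + 121 + 66))) = -144*(-118 + 1/(-108 + 181)) = -144*(-118 + 1/73) = -144*(-8613/73) = 1240272/73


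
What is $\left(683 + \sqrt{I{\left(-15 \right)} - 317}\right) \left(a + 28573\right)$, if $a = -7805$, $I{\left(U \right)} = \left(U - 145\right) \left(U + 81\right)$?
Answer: $14184544 + 20768 i \sqrt{10877} \approx 1.4185 \cdot 10^{7} + 2.166 \cdot 10^{6} i$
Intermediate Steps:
$I{\left(U \right)} = \left(-145 + U\right) \left(81 + U\right)$
$\left(683 + \sqrt{I{\left(-15 \right)} - 317}\right) \left(a + 28573\right) = \left(683 + \sqrt{\left(-11745 + \left(-15\right)^{2} - -960\right) - 317}\right) \left(-7805 + 28573\right) = \left(683 + \sqrt{\left(-11745 + 225 + 960\right) - 317}\right) 20768 = \left(683 + \sqrt{-10560 - 317}\right) 20768 = \left(683 + \sqrt{-10877}\right) 20768 = \left(683 + i \sqrt{10877}\right) 20768 = 14184544 + 20768 i \sqrt{10877}$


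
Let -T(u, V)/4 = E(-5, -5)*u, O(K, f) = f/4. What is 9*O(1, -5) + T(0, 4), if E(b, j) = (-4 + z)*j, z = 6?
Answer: -45/4 ≈ -11.250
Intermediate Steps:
E(b, j) = 2*j (E(b, j) = (-4 + 6)*j = 2*j)
O(K, f) = f/4 (O(K, f) = f*(1/4) = f/4)
T(u, V) = 40*u (T(u, V) = -4*2*(-5)*u = -(-40)*u = 40*u)
9*O(1, -5) + T(0, 4) = 9*((1/4)*(-5)) + 40*0 = 9*(-5/4) + 0 = -45/4 + 0 = -45/4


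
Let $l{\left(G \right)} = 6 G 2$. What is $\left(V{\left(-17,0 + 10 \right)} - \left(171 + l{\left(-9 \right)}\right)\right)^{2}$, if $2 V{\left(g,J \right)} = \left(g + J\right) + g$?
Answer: $5625$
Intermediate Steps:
$l{\left(G \right)} = 12 G$
$V{\left(g,J \right)} = g + \frac{J}{2}$ ($V{\left(g,J \right)} = \frac{\left(g + J\right) + g}{2} = \frac{\left(J + g\right) + g}{2} = \frac{J + 2 g}{2} = g + \frac{J}{2}$)
$\left(V{\left(-17,0 + 10 \right)} - \left(171 + l{\left(-9 \right)}\right)\right)^{2} = \left(\left(-17 + \frac{0 + 10}{2}\right) - \left(171 + 12 \left(-9\right)\right)\right)^{2} = \left(\left(-17 + \frac{1}{2} \cdot 10\right) - 63\right)^{2} = \left(\left(-17 + 5\right) + \left(-171 + 108\right)\right)^{2} = \left(-12 - 63\right)^{2} = \left(-75\right)^{2} = 5625$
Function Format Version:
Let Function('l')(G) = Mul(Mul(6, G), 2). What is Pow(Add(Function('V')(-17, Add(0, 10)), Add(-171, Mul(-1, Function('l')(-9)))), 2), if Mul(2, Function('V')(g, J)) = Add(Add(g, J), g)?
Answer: 5625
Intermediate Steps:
Function('l')(G) = Mul(12, G)
Function('V')(g, J) = Add(g, Mul(Rational(1, 2), J)) (Function('V')(g, J) = Mul(Rational(1, 2), Add(Add(g, J), g)) = Mul(Rational(1, 2), Add(Add(J, g), g)) = Mul(Rational(1, 2), Add(J, Mul(2, g))) = Add(g, Mul(Rational(1, 2), J)))
Pow(Add(Function('V')(-17, Add(0, 10)), Add(-171, Mul(-1, Function('l')(-9)))), 2) = Pow(Add(Add(-17, Mul(Rational(1, 2), Add(0, 10))), Add(-171, Mul(-1, Mul(12, -9)))), 2) = Pow(Add(Add(-17, Mul(Rational(1, 2), 10)), Add(-171, Mul(-1, -108))), 2) = Pow(Add(Add(-17, 5), Add(-171, 108)), 2) = Pow(Add(-12, -63), 2) = Pow(-75, 2) = 5625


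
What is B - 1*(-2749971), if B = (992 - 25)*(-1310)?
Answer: 1483201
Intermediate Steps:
B = -1266770 (B = 967*(-1310) = -1266770)
B - 1*(-2749971) = -1266770 - 1*(-2749971) = -1266770 + 2749971 = 1483201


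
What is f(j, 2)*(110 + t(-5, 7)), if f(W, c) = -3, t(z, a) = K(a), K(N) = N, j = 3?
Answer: -351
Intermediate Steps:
t(z, a) = a
f(j, 2)*(110 + t(-5, 7)) = -3*(110 + 7) = -3*117 = -351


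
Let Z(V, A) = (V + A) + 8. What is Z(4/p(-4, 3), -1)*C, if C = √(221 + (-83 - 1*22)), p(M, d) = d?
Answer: 50*√29/3 ≈ 89.753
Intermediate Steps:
Z(V, A) = 8 + A + V (Z(V, A) = (A + V) + 8 = 8 + A + V)
C = 2*√29 (C = √(221 + (-83 - 22)) = √(221 - 105) = √116 = 2*√29 ≈ 10.770)
Z(4/p(-4, 3), -1)*C = (8 - 1 + 4/3)*(2*√29) = 25*(2*√29)/3 = 50*√29/3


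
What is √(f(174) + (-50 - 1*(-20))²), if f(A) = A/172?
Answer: √6663882/86 ≈ 30.017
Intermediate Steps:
f(A) = A/172 (f(A) = A*(1/172) = A/172)
√(f(174) + (-50 - 1*(-20))²) = √((1/172)*174 + (-50 - 1*(-20))²) = √(87/86 + (-50 + 20)²) = √(87/86 + (-30)²) = √(87/86 + 900) = √(77487/86) = √6663882/86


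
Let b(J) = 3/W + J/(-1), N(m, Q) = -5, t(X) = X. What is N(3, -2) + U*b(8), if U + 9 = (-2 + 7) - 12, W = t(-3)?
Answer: 139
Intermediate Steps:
W = -3
b(J) = -1 - J (b(J) = 3/(-3) + J/(-1) = 3*(-1/3) + J*(-1) = -1 - J)
U = -16 (U = -9 + ((-2 + 7) - 12) = -9 + (5 - 12) = -9 - 7 = -16)
N(3, -2) + U*b(8) = -5 - 16*(-1 - 1*8) = -5 - 16*(-1 - 8) = -5 - 16*(-9) = -5 + 144 = 139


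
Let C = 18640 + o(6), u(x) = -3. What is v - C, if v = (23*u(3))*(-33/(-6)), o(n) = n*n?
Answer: -38111/2 ≈ -19056.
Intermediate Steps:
o(n) = n²
v = -759/2 (v = (23*(-3))*(-33/(-6)) = -(-2277)*(-1)/6 = -69*11/2 = -759/2 ≈ -379.50)
C = 18676 (C = 18640 + 6² = 18640 + 36 = 18676)
v - C = -759/2 - 1*18676 = -759/2 - 18676 = -38111/2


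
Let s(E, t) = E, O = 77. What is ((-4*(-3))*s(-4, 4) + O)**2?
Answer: 841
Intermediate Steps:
((-4*(-3))*s(-4, 4) + O)**2 = (-4*(-3)*(-4) + 77)**2 = (12*(-4) + 77)**2 = (-48 + 77)**2 = 29**2 = 841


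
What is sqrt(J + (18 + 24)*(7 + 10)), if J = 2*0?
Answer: sqrt(714) ≈ 26.721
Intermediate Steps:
J = 0
sqrt(J + (18 + 24)*(7 + 10)) = sqrt(0 + (18 + 24)*(7 + 10)) = sqrt(0 + 42*17) = sqrt(0 + 714) = sqrt(714)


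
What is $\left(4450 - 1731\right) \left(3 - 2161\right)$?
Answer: $-5867602$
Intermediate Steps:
$\left(4450 - 1731\right) \left(3 - 2161\right) = 2719 \left(-2158\right) = -5867602$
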